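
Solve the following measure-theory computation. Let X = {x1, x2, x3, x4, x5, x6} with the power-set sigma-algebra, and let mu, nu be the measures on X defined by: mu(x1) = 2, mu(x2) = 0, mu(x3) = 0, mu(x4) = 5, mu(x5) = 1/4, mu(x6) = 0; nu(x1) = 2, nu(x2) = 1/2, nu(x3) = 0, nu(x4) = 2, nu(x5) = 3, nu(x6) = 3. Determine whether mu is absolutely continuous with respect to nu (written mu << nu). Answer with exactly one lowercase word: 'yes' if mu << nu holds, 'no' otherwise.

mu << nu means: every nu-null measurable set is also mu-null; equivalently, for every atom x, if nu({x}) = 0 then mu({x}) = 0.
Checking each atom:
  x1: nu = 2 > 0 -> no constraint.
  x2: nu = 1/2 > 0 -> no constraint.
  x3: nu = 0, mu = 0 -> consistent with mu << nu.
  x4: nu = 2 > 0 -> no constraint.
  x5: nu = 3 > 0 -> no constraint.
  x6: nu = 3 > 0 -> no constraint.
No atom violates the condition. Therefore mu << nu.

yes


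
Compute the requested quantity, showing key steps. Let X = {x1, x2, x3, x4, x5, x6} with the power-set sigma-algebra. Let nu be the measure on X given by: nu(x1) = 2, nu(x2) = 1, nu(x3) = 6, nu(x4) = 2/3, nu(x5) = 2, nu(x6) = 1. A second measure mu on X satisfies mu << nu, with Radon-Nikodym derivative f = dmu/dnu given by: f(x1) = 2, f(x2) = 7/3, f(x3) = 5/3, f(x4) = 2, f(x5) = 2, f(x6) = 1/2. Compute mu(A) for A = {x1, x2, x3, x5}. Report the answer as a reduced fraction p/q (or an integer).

By the defining property of the Radon-Nikodym derivative, for every measurable set A,
  mu(A) = integral_A f dnu.
Since nu is a discrete measure concentrated on the atoms of X, the integral over A reduces to the sum
  mu(A) = sum_{x in A} f(x) * nu({x}).
Computing each term:
  x1: f(x1) * nu(x1) = 2 * 2 = 4.
  x2: f(x2) * nu(x2) = 7/3 * 1 = 7/3.
  x3: f(x3) * nu(x3) = 5/3 * 6 = 10.
  x5: f(x5) * nu(x5) = 2 * 2 = 4.
Summing: mu(A) = 4 + 7/3 + 10 + 4 = 61/3.

61/3


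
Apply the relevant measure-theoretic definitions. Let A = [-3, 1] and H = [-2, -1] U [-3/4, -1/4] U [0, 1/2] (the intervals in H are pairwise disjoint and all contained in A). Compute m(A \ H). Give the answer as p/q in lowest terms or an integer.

The ambient interval has length m(A) = 1 - (-3) = 4.
Since the holes are disjoint and sit inside A, by finite additivity
  m(H) = sum_i (b_i - a_i), and m(A \ H) = m(A) - m(H).
Computing the hole measures:
  m(H_1) = -1 - (-2) = 1.
  m(H_2) = -1/4 - (-3/4) = 1/2.
  m(H_3) = 1/2 - 0 = 1/2.
Summed: m(H) = 1 + 1/2 + 1/2 = 2.
So m(A \ H) = 4 - 2 = 2.

2


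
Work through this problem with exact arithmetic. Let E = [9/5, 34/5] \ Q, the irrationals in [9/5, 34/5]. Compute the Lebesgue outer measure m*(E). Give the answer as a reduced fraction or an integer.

The interval I = [9/5, 34/5] has m(I) = 34/5 - 9/5 = 5 (endpoints are measure-zero, so open/closed/half-open agree). Write I = (I cap Q) u (I \ Q). The rationals in I are countable, so m*(I cap Q) = 0 (cover each rational by intervals whose total length is arbitrarily small). By countable subadditivity m*(I) <= m*(I cap Q) + m*(I \ Q), hence m*(I \ Q) >= m(I) = 5. The reverse inequality m*(I \ Q) <= m*(I) = 5 is trivial since (I \ Q) is a subset of I. Therefore m*(I \ Q) = 5.

5


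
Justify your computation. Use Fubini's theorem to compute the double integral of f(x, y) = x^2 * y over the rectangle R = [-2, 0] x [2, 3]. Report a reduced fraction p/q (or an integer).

f(x, y) is a tensor product of a function of x and a function of y, and both factors are bounded continuous (hence Lebesgue integrable) on the rectangle, so Fubini's theorem applies:
  integral_R f d(m x m) = (integral_a1^b1 x^2 dx) * (integral_a2^b2 y dy).
Inner integral in x: integral_{-2}^{0} x^2 dx = (0^3 - (-2)^3)/3
  = 8/3.
Inner integral in y: integral_{2}^{3} y dy = (3^2 - 2^2)/2
  = 5/2.
Product: (8/3) * (5/2) = 20/3.

20/3


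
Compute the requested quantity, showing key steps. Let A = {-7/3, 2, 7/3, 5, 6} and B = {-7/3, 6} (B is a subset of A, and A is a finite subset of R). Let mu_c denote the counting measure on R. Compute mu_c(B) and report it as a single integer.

Counting measure assigns mu_c(E) = |E| (number of elements) when E is finite.
B has 2 element(s), so mu_c(B) = 2.

2


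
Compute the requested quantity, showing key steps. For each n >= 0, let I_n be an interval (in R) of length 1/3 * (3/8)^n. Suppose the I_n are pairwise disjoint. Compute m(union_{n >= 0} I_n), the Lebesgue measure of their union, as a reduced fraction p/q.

By countable additivity of the Lebesgue measure on pairwise disjoint measurable sets,
  m(union_{n >= 0} I_n) = sum_{n >= 0} m(I_n) = sum_{n >= 0} a * r^n,
  with a = 1/3 and r = 3/8.
Since 0 < r = 3/8 < 1, the geometric series converges:
  sum_{n >= 0} a * r^n = a / (1 - r).
  = 1/3 / (1 - 3/8)
  = 1/3 / (5/8)
  = 8/15.

8/15


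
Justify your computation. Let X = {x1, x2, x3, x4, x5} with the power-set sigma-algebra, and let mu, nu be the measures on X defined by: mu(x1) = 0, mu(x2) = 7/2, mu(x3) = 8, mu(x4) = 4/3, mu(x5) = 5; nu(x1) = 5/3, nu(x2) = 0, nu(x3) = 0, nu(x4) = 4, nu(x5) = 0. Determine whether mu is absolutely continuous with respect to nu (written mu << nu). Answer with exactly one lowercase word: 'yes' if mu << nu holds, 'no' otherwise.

mu << nu means: every nu-null measurable set is also mu-null; equivalently, for every atom x, if nu({x}) = 0 then mu({x}) = 0.
Checking each atom:
  x1: nu = 5/3 > 0 -> no constraint.
  x2: nu = 0, mu = 7/2 > 0 -> violates mu << nu.
  x3: nu = 0, mu = 8 > 0 -> violates mu << nu.
  x4: nu = 4 > 0 -> no constraint.
  x5: nu = 0, mu = 5 > 0 -> violates mu << nu.
The atom(s) x2, x3, x5 violate the condition (nu = 0 but mu > 0). Therefore mu is NOT absolutely continuous w.r.t. nu.

no


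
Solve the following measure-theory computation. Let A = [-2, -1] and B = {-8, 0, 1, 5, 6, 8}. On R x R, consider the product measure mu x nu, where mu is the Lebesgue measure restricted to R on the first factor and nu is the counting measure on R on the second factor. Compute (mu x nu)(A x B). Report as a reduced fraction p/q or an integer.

For a measurable rectangle A x B, the product measure satisfies
  (mu x nu)(A x B) = mu(A) * nu(B).
  mu(A) = 1.
  nu(B) = 6.
  (mu x nu)(A x B) = 1 * 6 = 6.

6


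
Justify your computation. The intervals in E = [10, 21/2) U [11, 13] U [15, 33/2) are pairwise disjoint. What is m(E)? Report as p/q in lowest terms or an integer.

For pairwise disjoint intervals, m(union_i I_i) = sum_i m(I_i),
and m is invariant under swapping open/closed endpoints (single points have measure 0).
So m(E) = sum_i (b_i - a_i).
  I_1 has length 21/2 - 10 = 1/2.
  I_2 has length 13 - 11 = 2.
  I_3 has length 33/2 - 15 = 3/2.
Summing:
  m(E) = 1/2 + 2 + 3/2 = 4.

4


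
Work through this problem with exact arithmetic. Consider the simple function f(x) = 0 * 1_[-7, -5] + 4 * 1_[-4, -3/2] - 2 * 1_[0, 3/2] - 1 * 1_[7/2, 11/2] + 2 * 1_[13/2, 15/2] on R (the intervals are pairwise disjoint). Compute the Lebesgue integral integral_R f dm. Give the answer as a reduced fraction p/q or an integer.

For a simple function f = sum_i c_i * 1_{A_i} with disjoint A_i,
  integral f dm = sum_i c_i * m(A_i).
Lengths of the A_i:
  m(A_1) = -5 - (-7) = 2.
  m(A_2) = -3/2 - (-4) = 5/2.
  m(A_3) = 3/2 - 0 = 3/2.
  m(A_4) = 11/2 - 7/2 = 2.
  m(A_5) = 15/2 - 13/2 = 1.
Contributions c_i * m(A_i):
  (0) * (2) = 0.
  (4) * (5/2) = 10.
  (-2) * (3/2) = -3.
  (-1) * (2) = -2.
  (2) * (1) = 2.
Total: 0 + 10 - 3 - 2 + 2 = 7.

7


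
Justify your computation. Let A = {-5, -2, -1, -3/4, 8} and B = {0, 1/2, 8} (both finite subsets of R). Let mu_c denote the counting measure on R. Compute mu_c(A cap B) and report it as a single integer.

Counting measure on a finite set equals cardinality. mu_c(A cap B) = |A cap B| (elements appearing in both).
Enumerating the elements of A that also lie in B gives 1 element(s).
So mu_c(A cap B) = 1.

1


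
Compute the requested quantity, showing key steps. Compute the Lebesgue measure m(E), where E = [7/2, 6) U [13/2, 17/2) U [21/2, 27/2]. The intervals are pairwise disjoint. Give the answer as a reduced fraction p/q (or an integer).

For pairwise disjoint intervals, m(union_i I_i) = sum_i m(I_i),
and m is invariant under swapping open/closed endpoints (single points have measure 0).
So m(E) = sum_i (b_i - a_i).
  I_1 has length 6 - 7/2 = 5/2.
  I_2 has length 17/2 - 13/2 = 2.
  I_3 has length 27/2 - 21/2 = 3.
Summing:
  m(E) = 5/2 + 2 + 3 = 15/2.

15/2


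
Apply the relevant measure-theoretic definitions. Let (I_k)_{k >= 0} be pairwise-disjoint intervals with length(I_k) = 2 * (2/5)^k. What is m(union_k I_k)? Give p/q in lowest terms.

By countable additivity of the Lebesgue measure on pairwise disjoint measurable sets,
  m(union_{k >= 0} I_k) = sum_{k >= 0} m(I_k) = sum_{k >= 0} a * r^k,
  with a = 2 and r = 2/5.
Since 0 < r = 2/5 < 1, the geometric series converges:
  sum_{k >= 0} a * r^k = a / (1 - r).
  = 2 / (1 - 2/5)
  = 2 / (3/5)
  = 10/3.

10/3


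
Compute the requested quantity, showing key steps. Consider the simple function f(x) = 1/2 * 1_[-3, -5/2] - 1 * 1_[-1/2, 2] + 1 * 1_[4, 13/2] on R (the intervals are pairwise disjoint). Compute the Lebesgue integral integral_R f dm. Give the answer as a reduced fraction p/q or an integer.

For a simple function f = sum_i c_i * 1_{A_i} with disjoint A_i,
  integral f dm = sum_i c_i * m(A_i).
Lengths of the A_i:
  m(A_1) = -5/2 - (-3) = 1/2.
  m(A_2) = 2 - (-1/2) = 5/2.
  m(A_3) = 13/2 - 4 = 5/2.
Contributions c_i * m(A_i):
  (1/2) * (1/2) = 1/4.
  (-1) * (5/2) = -5/2.
  (1) * (5/2) = 5/2.
Total: 1/4 - 5/2 + 5/2 = 1/4.

1/4


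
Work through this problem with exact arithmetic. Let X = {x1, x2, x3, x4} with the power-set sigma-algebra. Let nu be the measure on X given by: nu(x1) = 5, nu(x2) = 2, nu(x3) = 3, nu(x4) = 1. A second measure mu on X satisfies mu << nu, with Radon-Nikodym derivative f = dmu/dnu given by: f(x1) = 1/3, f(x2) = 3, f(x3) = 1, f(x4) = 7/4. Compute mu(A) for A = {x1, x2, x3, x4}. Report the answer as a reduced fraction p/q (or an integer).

By the defining property of the Radon-Nikodym derivative, for every measurable set A,
  mu(A) = integral_A f dnu.
Since nu is a discrete measure concentrated on the atoms of X, the integral over A reduces to the sum
  mu(A) = sum_{x in A} f(x) * nu({x}).
Computing each term:
  x1: f(x1) * nu(x1) = 1/3 * 5 = 5/3.
  x2: f(x2) * nu(x2) = 3 * 2 = 6.
  x3: f(x3) * nu(x3) = 1 * 3 = 3.
  x4: f(x4) * nu(x4) = 7/4 * 1 = 7/4.
Summing: mu(A) = 5/3 + 6 + 3 + 7/4 = 149/12.

149/12


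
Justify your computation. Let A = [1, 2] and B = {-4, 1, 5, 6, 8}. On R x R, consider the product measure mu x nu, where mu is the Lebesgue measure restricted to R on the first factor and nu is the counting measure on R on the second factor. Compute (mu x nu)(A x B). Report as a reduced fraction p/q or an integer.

For a measurable rectangle A x B, the product measure satisfies
  (mu x nu)(A x B) = mu(A) * nu(B).
  mu(A) = 1.
  nu(B) = 5.
  (mu x nu)(A x B) = 1 * 5 = 5.

5


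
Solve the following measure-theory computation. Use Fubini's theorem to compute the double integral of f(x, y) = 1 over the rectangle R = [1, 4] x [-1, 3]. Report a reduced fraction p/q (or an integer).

f(x, y) is a tensor product of a function of x and a function of y, and both factors are bounded continuous (hence Lebesgue integrable) on the rectangle, so Fubini's theorem applies:
  integral_R f d(m x m) = (integral_a1^b1 1 dx) * (integral_a2^b2 1 dy).
Inner integral in x: integral_{1}^{4} 1 dx = (4^1 - 1^1)/1
  = 3.
Inner integral in y: integral_{-1}^{3} 1 dy = (3^1 - (-1)^1)/1
  = 4.
Product: (3) * (4) = 12.

12


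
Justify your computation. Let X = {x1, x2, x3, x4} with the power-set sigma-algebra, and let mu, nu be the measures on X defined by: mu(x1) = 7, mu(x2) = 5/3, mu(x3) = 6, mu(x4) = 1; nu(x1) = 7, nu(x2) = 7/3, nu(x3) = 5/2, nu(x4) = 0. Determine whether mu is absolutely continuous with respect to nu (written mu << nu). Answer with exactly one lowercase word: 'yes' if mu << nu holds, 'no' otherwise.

mu << nu means: every nu-null measurable set is also mu-null; equivalently, for every atom x, if nu({x}) = 0 then mu({x}) = 0.
Checking each atom:
  x1: nu = 7 > 0 -> no constraint.
  x2: nu = 7/3 > 0 -> no constraint.
  x3: nu = 5/2 > 0 -> no constraint.
  x4: nu = 0, mu = 1 > 0 -> violates mu << nu.
The atom(s) x4 violate the condition (nu = 0 but mu > 0). Therefore mu is NOT absolutely continuous w.r.t. nu.

no


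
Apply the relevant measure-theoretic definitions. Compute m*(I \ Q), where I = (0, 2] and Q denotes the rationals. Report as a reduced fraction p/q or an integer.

The interval I = (0, 2] has m(I) = 2 - 0 = 2 (endpoints are measure-zero, so open/closed/half-open agree). Write I = (I cap Q) u (I \ Q). The rationals in I are countable, so m*(I cap Q) = 0 (cover each rational by intervals whose total length is arbitrarily small). By countable subadditivity m*(I) <= m*(I cap Q) + m*(I \ Q), hence m*(I \ Q) >= m(I) = 2. The reverse inequality m*(I \ Q) <= m*(I) = 2 is trivial since (I \ Q) is a subset of I. Therefore m*(I \ Q) = 2.

2


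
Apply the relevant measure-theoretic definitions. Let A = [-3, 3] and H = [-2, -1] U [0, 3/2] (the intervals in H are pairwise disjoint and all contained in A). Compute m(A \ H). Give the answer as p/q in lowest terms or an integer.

The ambient interval has length m(A) = 3 - (-3) = 6.
Since the holes are disjoint and sit inside A, by finite additivity
  m(H) = sum_i (b_i - a_i), and m(A \ H) = m(A) - m(H).
Computing the hole measures:
  m(H_1) = -1 - (-2) = 1.
  m(H_2) = 3/2 - 0 = 3/2.
Summed: m(H) = 1 + 3/2 = 5/2.
So m(A \ H) = 6 - 5/2 = 7/2.

7/2


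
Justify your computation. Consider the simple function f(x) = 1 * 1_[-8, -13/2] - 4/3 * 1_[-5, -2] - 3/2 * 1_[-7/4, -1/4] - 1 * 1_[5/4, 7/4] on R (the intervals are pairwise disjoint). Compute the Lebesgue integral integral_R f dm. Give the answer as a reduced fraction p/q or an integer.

For a simple function f = sum_i c_i * 1_{A_i} with disjoint A_i,
  integral f dm = sum_i c_i * m(A_i).
Lengths of the A_i:
  m(A_1) = -13/2 - (-8) = 3/2.
  m(A_2) = -2 - (-5) = 3.
  m(A_3) = -1/4 - (-7/4) = 3/2.
  m(A_4) = 7/4 - 5/4 = 1/2.
Contributions c_i * m(A_i):
  (1) * (3/2) = 3/2.
  (-4/3) * (3) = -4.
  (-3/2) * (3/2) = -9/4.
  (-1) * (1/2) = -1/2.
Total: 3/2 - 4 - 9/4 - 1/2 = -21/4.

-21/4


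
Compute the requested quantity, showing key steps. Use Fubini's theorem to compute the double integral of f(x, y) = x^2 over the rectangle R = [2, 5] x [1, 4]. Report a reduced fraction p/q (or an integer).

f(x, y) is a tensor product of a function of x and a function of y, and both factors are bounded continuous (hence Lebesgue integrable) on the rectangle, so Fubini's theorem applies:
  integral_R f d(m x m) = (integral_a1^b1 x^2 dx) * (integral_a2^b2 1 dy).
Inner integral in x: integral_{2}^{5} x^2 dx = (5^3 - 2^3)/3
  = 39.
Inner integral in y: integral_{1}^{4} 1 dy = (4^1 - 1^1)/1
  = 3.
Product: (39) * (3) = 117.

117


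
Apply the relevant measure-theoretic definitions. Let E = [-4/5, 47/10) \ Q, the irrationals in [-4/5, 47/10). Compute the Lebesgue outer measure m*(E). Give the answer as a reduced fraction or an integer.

The interval I = [-4/5, 47/10) has m(I) = 47/10 - (-4/5) = 11/2 (endpoints are measure-zero, so open/closed/half-open agree). Write I = (I cap Q) u (I \ Q). The rationals in I are countable, so m*(I cap Q) = 0 (cover each rational by intervals whose total length is arbitrarily small). By countable subadditivity m*(I) <= m*(I cap Q) + m*(I \ Q), hence m*(I \ Q) >= m(I) = 11/2. The reverse inequality m*(I \ Q) <= m*(I) = 11/2 is trivial since (I \ Q) is a subset of I. Therefore m*(I \ Q) = 11/2.

11/2


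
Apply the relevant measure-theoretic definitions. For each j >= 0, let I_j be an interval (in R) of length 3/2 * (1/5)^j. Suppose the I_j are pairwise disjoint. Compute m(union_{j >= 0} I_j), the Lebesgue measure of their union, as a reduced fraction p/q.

By countable additivity of the Lebesgue measure on pairwise disjoint measurable sets,
  m(union_{j >= 0} I_j) = sum_{j >= 0} m(I_j) = sum_{j >= 0} a * r^j,
  with a = 3/2 and r = 1/5.
Since 0 < r = 1/5 < 1, the geometric series converges:
  sum_{j >= 0} a * r^j = a / (1 - r).
  = 3/2 / (1 - 1/5)
  = 3/2 / (4/5)
  = 15/8.

15/8


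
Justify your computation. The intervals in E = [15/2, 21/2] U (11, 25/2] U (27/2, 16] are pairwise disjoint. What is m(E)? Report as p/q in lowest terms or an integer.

For pairwise disjoint intervals, m(union_i I_i) = sum_i m(I_i),
and m is invariant under swapping open/closed endpoints (single points have measure 0).
So m(E) = sum_i (b_i - a_i).
  I_1 has length 21/2 - 15/2 = 3.
  I_2 has length 25/2 - 11 = 3/2.
  I_3 has length 16 - 27/2 = 5/2.
Summing:
  m(E) = 3 + 3/2 + 5/2 = 7.

7


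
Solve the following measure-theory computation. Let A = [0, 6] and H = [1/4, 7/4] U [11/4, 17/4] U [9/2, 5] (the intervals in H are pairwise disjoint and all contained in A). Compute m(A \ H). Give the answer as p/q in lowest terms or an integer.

The ambient interval has length m(A) = 6 - 0 = 6.
Since the holes are disjoint and sit inside A, by finite additivity
  m(H) = sum_i (b_i - a_i), and m(A \ H) = m(A) - m(H).
Computing the hole measures:
  m(H_1) = 7/4 - 1/4 = 3/2.
  m(H_2) = 17/4 - 11/4 = 3/2.
  m(H_3) = 5 - 9/2 = 1/2.
Summed: m(H) = 3/2 + 3/2 + 1/2 = 7/2.
So m(A \ H) = 6 - 7/2 = 5/2.

5/2


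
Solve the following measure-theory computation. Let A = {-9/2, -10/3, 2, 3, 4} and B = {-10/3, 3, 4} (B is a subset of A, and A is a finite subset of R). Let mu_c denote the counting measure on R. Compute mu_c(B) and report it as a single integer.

Counting measure assigns mu_c(E) = |E| (number of elements) when E is finite.
B has 3 element(s), so mu_c(B) = 3.

3


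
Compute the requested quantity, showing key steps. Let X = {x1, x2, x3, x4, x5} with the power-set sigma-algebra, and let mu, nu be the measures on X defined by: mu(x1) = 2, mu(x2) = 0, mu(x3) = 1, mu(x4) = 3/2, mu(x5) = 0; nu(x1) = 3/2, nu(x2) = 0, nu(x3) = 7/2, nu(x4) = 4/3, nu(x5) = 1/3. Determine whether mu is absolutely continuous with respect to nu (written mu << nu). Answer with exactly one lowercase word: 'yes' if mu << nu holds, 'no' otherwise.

mu << nu means: every nu-null measurable set is also mu-null; equivalently, for every atom x, if nu({x}) = 0 then mu({x}) = 0.
Checking each atom:
  x1: nu = 3/2 > 0 -> no constraint.
  x2: nu = 0, mu = 0 -> consistent with mu << nu.
  x3: nu = 7/2 > 0 -> no constraint.
  x4: nu = 4/3 > 0 -> no constraint.
  x5: nu = 1/3 > 0 -> no constraint.
No atom violates the condition. Therefore mu << nu.

yes


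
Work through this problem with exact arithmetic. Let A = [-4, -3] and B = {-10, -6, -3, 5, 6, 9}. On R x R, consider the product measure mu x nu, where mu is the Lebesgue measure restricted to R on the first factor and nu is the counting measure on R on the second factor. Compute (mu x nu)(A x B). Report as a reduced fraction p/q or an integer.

For a measurable rectangle A x B, the product measure satisfies
  (mu x nu)(A x B) = mu(A) * nu(B).
  mu(A) = 1.
  nu(B) = 6.
  (mu x nu)(A x B) = 1 * 6 = 6.

6


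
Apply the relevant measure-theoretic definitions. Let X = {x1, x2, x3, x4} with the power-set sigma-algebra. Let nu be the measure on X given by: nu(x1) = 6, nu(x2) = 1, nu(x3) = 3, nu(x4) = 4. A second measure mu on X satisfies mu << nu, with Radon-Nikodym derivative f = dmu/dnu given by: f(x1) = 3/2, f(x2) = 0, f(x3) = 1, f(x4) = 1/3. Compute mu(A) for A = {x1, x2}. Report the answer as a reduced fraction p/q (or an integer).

By the defining property of the Radon-Nikodym derivative, for every measurable set A,
  mu(A) = integral_A f dnu.
Since nu is a discrete measure concentrated on the atoms of X, the integral over A reduces to the sum
  mu(A) = sum_{x in A} f(x) * nu({x}).
Computing each term:
  x1: f(x1) * nu(x1) = 3/2 * 6 = 9.
  x2: f(x2) * nu(x2) = 0 * 1 = 0.
Summing: mu(A) = 9 + 0 = 9.

9


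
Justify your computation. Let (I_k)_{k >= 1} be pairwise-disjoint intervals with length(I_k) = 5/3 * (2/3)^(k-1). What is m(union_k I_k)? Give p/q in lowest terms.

By countable additivity of the Lebesgue measure on pairwise disjoint measurable sets,
  m(union_{k >= 1} I_k) = sum_{k >= 1} m(I_k) = sum_{k >= 1} a * r^(k-1),
  with a = 5/3 and r = 2/3.
Since 0 < r = 2/3 < 1, the geometric series converges:
  sum_{k >= 1} a * r^(k-1) = a / (1 - r).
  = 5/3 / (1 - 2/3)
  = 5/3 / (1/3)
  = 5.

5


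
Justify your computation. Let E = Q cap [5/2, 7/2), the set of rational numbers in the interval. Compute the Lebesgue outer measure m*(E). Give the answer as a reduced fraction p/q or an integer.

Q cap [5/2, 7/2) is countable; list its elements as q_1, q_2, ... . Fix eps > 0 and cover the k-th point by an interval of length eps * 2^(-k). The cover has total length eps * sum_{k>=1} 2^(-k) = eps, so by definition of outer measure m*(Q cap [5/2, 7/2)) <= eps. Since eps was arbitrary and m* >= 0, the outer measure is 0.

0


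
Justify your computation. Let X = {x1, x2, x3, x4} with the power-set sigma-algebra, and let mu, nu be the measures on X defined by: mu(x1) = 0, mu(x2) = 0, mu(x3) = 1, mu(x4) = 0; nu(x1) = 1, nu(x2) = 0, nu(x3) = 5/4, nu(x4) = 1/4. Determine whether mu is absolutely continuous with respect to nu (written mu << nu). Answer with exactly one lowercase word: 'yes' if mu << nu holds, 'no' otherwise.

mu << nu means: every nu-null measurable set is also mu-null; equivalently, for every atom x, if nu({x}) = 0 then mu({x}) = 0.
Checking each atom:
  x1: nu = 1 > 0 -> no constraint.
  x2: nu = 0, mu = 0 -> consistent with mu << nu.
  x3: nu = 5/4 > 0 -> no constraint.
  x4: nu = 1/4 > 0 -> no constraint.
No atom violates the condition. Therefore mu << nu.

yes


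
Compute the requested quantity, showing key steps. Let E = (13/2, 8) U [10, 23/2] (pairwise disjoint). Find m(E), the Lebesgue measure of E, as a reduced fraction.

For pairwise disjoint intervals, m(union_i I_i) = sum_i m(I_i),
and m is invariant under swapping open/closed endpoints (single points have measure 0).
So m(E) = sum_i (b_i - a_i).
  I_1 has length 8 - 13/2 = 3/2.
  I_2 has length 23/2 - 10 = 3/2.
Summing:
  m(E) = 3/2 + 3/2 = 3.

3


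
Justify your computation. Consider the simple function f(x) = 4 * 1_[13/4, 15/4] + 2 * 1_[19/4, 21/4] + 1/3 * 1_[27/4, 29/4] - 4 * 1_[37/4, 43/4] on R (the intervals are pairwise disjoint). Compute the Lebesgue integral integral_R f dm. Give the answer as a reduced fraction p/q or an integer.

For a simple function f = sum_i c_i * 1_{A_i} with disjoint A_i,
  integral f dm = sum_i c_i * m(A_i).
Lengths of the A_i:
  m(A_1) = 15/4 - 13/4 = 1/2.
  m(A_2) = 21/4 - 19/4 = 1/2.
  m(A_3) = 29/4 - 27/4 = 1/2.
  m(A_4) = 43/4 - 37/4 = 3/2.
Contributions c_i * m(A_i):
  (4) * (1/2) = 2.
  (2) * (1/2) = 1.
  (1/3) * (1/2) = 1/6.
  (-4) * (3/2) = -6.
Total: 2 + 1 + 1/6 - 6 = -17/6.

-17/6


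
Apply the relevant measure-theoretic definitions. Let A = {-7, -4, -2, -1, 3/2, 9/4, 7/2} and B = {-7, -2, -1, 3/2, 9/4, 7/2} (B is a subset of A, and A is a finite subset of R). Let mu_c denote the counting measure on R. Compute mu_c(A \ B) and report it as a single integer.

Counting measure assigns mu_c(E) = |E| (number of elements) when E is finite. For B subset A, A \ B is the set of elements of A not in B, so |A \ B| = |A| - |B|.
|A| = 7, |B| = 6, so mu_c(A \ B) = 7 - 6 = 1.

1


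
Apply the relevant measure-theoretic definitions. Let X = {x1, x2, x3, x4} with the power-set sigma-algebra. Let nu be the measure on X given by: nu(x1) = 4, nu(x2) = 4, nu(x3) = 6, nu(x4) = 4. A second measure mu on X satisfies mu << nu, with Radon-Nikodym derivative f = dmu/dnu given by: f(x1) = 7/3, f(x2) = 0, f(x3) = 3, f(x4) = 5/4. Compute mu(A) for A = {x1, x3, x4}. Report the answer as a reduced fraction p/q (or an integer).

By the defining property of the Radon-Nikodym derivative, for every measurable set A,
  mu(A) = integral_A f dnu.
Since nu is a discrete measure concentrated on the atoms of X, the integral over A reduces to the sum
  mu(A) = sum_{x in A} f(x) * nu({x}).
Computing each term:
  x1: f(x1) * nu(x1) = 7/3 * 4 = 28/3.
  x3: f(x3) * nu(x3) = 3 * 6 = 18.
  x4: f(x4) * nu(x4) = 5/4 * 4 = 5.
Summing: mu(A) = 28/3 + 18 + 5 = 97/3.

97/3


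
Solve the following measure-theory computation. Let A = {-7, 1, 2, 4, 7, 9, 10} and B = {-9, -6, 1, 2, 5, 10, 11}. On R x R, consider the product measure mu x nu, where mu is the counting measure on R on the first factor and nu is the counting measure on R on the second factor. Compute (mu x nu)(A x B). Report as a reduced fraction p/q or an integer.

For a measurable rectangle A x B, the product measure satisfies
  (mu x nu)(A x B) = mu(A) * nu(B).
  mu(A) = 7.
  nu(B) = 7.
  (mu x nu)(A x B) = 7 * 7 = 49.

49


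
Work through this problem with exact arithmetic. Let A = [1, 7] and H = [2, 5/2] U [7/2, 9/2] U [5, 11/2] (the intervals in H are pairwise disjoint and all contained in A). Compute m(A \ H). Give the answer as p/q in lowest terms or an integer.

The ambient interval has length m(A) = 7 - 1 = 6.
Since the holes are disjoint and sit inside A, by finite additivity
  m(H) = sum_i (b_i - a_i), and m(A \ H) = m(A) - m(H).
Computing the hole measures:
  m(H_1) = 5/2 - 2 = 1/2.
  m(H_2) = 9/2 - 7/2 = 1.
  m(H_3) = 11/2 - 5 = 1/2.
Summed: m(H) = 1/2 + 1 + 1/2 = 2.
So m(A \ H) = 6 - 2 = 4.

4


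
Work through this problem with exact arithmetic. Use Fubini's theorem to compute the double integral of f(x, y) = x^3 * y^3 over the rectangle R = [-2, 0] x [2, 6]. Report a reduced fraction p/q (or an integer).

f(x, y) is a tensor product of a function of x and a function of y, and both factors are bounded continuous (hence Lebesgue integrable) on the rectangle, so Fubini's theorem applies:
  integral_R f d(m x m) = (integral_a1^b1 x^3 dx) * (integral_a2^b2 y^3 dy).
Inner integral in x: integral_{-2}^{0} x^3 dx = (0^4 - (-2)^4)/4
  = -4.
Inner integral in y: integral_{2}^{6} y^3 dy = (6^4 - 2^4)/4
  = 320.
Product: (-4) * (320) = -1280.

-1280


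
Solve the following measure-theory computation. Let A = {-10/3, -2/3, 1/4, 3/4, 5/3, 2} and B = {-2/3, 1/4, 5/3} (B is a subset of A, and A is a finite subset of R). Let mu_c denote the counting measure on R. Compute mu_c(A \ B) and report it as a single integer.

Counting measure assigns mu_c(E) = |E| (number of elements) when E is finite. For B subset A, A \ B is the set of elements of A not in B, so |A \ B| = |A| - |B|.
|A| = 6, |B| = 3, so mu_c(A \ B) = 6 - 3 = 3.

3


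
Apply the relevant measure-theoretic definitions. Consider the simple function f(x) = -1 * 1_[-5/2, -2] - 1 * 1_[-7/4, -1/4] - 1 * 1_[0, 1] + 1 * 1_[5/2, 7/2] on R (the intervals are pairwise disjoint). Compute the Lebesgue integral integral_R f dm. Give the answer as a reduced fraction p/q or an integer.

For a simple function f = sum_i c_i * 1_{A_i} with disjoint A_i,
  integral f dm = sum_i c_i * m(A_i).
Lengths of the A_i:
  m(A_1) = -2 - (-5/2) = 1/2.
  m(A_2) = -1/4 - (-7/4) = 3/2.
  m(A_3) = 1 - 0 = 1.
  m(A_4) = 7/2 - 5/2 = 1.
Contributions c_i * m(A_i):
  (-1) * (1/2) = -1/2.
  (-1) * (3/2) = -3/2.
  (-1) * (1) = -1.
  (1) * (1) = 1.
Total: -1/2 - 3/2 - 1 + 1 = -2.

-2


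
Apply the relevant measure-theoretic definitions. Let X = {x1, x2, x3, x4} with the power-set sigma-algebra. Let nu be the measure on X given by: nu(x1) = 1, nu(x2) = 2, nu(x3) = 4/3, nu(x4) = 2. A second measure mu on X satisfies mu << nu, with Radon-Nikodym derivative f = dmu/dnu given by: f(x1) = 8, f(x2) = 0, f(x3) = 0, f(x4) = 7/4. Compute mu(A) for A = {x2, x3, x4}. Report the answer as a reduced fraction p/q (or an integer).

By the defining property of the Radon-Nikodym derivative, for every measurable set A,
  mu(A) = integral_A f dnu.
Since nu is a discrete measure concentrated on the atoms of X, the integral over A reduces to the sum
  mu(A) = sum_{x in A} f(x) * nu({x}).
Computing each term:
  x2: f(x2) * nu(x2) = 0 * 2 = 0.
  x3: f(x3) * nu(x3) = 0 * 4/3 = 0.
  x4: f(x4) * nu(x4) = 7/4 * 2 = 7/2.
Summing: mu(A) = 0 + 0 + 7/2 = 7/2.

7/2


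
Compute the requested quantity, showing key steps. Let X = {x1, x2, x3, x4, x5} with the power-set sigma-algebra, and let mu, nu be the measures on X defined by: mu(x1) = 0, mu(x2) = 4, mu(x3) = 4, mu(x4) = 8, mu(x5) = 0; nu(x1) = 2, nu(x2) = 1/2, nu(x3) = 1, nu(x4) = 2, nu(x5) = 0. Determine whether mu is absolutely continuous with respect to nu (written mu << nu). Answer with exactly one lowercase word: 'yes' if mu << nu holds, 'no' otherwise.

mu << nu means: every nu-null measurable set is also mu-null; equivalently, for every atom x, if nu({x}) = 0 then mu({x}) = 0.
Checking each atom:
  x1: nu = 2 > 0 -> no constraint.
  x2: nu = 1/2 > 0 -> no constraint.
  x3: nu = 1 > 0 -> no constraint.
  x4: nu = 2 > 0 -> no constraint.
  x5: nu = 0, mu = 0 -> consistent with mu << nu.
No atom violates the condition. Therefore mu << nu.

yes


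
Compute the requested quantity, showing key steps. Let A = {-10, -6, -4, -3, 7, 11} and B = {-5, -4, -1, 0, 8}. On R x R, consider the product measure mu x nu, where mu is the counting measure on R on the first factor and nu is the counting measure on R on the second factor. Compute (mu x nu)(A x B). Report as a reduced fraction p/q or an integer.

For a measurable rectangle A x B, the product measure satisfies
  (mu x nu)(A x B) = mu(A) * nu(B).
  mu(A) = 6.
  nu(B) = 5.
  (mu x nu)(A x B) = 6 * 5 = 30.

30


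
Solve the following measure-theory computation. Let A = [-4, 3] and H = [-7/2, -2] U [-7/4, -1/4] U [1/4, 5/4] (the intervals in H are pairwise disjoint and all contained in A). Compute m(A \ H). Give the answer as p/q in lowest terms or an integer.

The ambient interval has length m(A) = 3 - (-4) = 7.
Since the holes are disjoint and sit inside A, by finite additivity
  m(H) = sum_i (b_i - a_i), and m(A \ H) = m(A) - m(H).
Computing the hole measures:
  m(H_1) = -2 - (-7/2) = 3/2.
  m(H_2) = -1/4 - (-7/4) = 3/2.
  m(H_3) = 5/4 - 1/4 = 1.
Summed: m(H) = 3/2 + 3/2 + 1 = 4.
So m(A \ H) = 7 - 4 = 3.

3


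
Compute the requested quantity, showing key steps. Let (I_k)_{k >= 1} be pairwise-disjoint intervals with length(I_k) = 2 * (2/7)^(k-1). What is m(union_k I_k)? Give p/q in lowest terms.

By countable additivity of the Lebesgue measure on pairwise disjoint measurable sets,
  m(union_{k >= 1} I_k) = sum_{k >= 1} m(I_k) = sum_{k >= 1} a * r^(k-1),
  with a = 2 and r = 2/7.
Since 0 < r = 2/7 < 1, the geometric series converges:
  sum_{k >= 1} a * r^(k-1) = a / (1 - r).
  = 2 / (1 - 2/7)
  = 2 / (5/7)
  = 14/5.

14/5


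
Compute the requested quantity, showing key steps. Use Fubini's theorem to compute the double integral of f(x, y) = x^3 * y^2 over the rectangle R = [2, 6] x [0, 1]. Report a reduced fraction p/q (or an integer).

f(x, y) is a tensor product of a function of x and a function of y, and both factors are bounded continuous (hence Lebesgue integrable) on the rectangle, so Fubini's theorem applies:
  integral_R f d(m x m) = (integral_a1^b1 x^3 dx) * (integral_a2^b2 y^2 dy).
Inner integral in x: integral_{2}^{6} x^3 dx = (6^4 - 2^4)/4
  = 320.
Inner integral in y: integral_{0}^{1} y^2 dy = (1^3 - 0^3)/3
  = 1/3.
Product: (320) * (1/3) = 320/3.

320/3


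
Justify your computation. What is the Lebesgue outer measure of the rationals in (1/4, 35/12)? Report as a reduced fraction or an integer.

E = Q cap (1/4, 35/12) is a subset of Q, which is countable. Enumerate Q = {q_1, q_2, ...}; for any eps > 0, cover q_k by the open interval (q_k - eps/2^(k+1), q_k + eps/2^(k+1)), of length eps/2^k. The total cover length is sum_{k>=1} eps/2^k = eps. Hence m*(E) <= m*(Q) <= eps for every eps > 0, and since outer measure is non-negative, m*(E) = 0.

0


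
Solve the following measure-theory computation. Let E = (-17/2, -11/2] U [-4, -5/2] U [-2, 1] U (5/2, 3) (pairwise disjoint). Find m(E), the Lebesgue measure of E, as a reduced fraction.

For pairwise disjoint intervals, m(union_i I_i) = sum_i m(I_i),
and m is invariant under swapping open/closed endpoints (single points have measure 0).
So m(E) = sum_i (b_i - a_i).
  I_1 has length -11/2 - (-17/2) = 3.
  I_2 has length -5/2 - (-4) = 3/2.
  I_3 has length 1 - (-2) = 3.
  I_4 has length 3 - 5/2 = 1/2.
Summing:
  m(E) = 3 + 3/2 + 3 + 1/2 = 8.

8


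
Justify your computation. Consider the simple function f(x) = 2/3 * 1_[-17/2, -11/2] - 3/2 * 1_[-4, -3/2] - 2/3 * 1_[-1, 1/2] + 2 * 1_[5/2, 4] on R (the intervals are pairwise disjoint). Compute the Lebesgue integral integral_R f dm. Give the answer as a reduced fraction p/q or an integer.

For a simple function f = sum_i c_i * 1_{A_i} with disjoint A_i,
  integral f dm = sum_i c_i * m(A_i).
Lengths of the A_i:
  m(A_1) = -11/2 - (-17/2) = 3.
  m(A_2) = -3/2 - (-4) = 5/2.
  m(A_3) = 1/2 - (-1) = 3/2.
  m(A_4) = 4 - 5/2 = 3/2.
Contributions c_i * m(A_i):
  (2/3) * (3) = 2.
  (-3/2) * (5/2) = -15/4.
  (-2/3) * (3/2) = -1.
  (2) * (3/2) = 3.
Total: 2 - 15/4 - 1 + 3 = 1/4.

1/4


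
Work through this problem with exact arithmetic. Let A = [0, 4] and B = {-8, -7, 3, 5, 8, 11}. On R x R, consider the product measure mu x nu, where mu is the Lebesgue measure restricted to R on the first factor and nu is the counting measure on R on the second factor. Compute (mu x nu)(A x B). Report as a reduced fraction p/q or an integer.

For a measurable rectangle A x B, the product measure satisfies
  (mu x nu)(A x B) = mu(A) * nu(B).
  mu(A) = 4.
  nu(B) = 6.
  (mu x nu)(A x B) = 4 * 6 = 24.

24


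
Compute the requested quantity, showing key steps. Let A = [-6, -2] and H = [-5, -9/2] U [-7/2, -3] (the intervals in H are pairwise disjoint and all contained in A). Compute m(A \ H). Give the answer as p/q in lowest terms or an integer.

The ambient interval has length m(A) = -2 - (-6) = 4.
Since the holes are disjoint and sit inside A, by finite additivity
  m(H) = sum_i (b_i - a_i), and m(A \ H) = m(A) - m(H).
Computing the hole measures:
  m(H_1) = -9/2 - (-5) = 1/2.
  m(H_2) = -3 - (-7/2) = 1/2.
Summed: m(H) = 1/2 + 1/2 = 1.
So m(A \ H) = 4 - 1 = 3.

3


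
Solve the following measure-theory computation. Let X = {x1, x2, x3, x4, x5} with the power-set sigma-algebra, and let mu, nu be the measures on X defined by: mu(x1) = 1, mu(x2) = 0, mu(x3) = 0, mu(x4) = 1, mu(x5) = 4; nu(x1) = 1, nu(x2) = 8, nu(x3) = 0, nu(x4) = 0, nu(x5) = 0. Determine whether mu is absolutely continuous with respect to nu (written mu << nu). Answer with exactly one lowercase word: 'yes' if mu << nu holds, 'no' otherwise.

mu << nu means: every nu-null measurable set is also mu-null; equivalently, for every atom x, if nu({x}) = 0 then mu({x}) = 0.
Checking each atom:
  x1: nu = 1 > 0 -> no constraint.
  x2: nu = 8 > 0 -> no constraint.
  x3: nu = 0, mu = 0 -> consistent with mu << nu.
  x4: nu = 0, mu = 1 > 0 -> violates mu << nu.
  x5: nu = 0, mu = 4 > 0 -> violates mu << nu.
The atom(s) x4, x5 violate the condition (nu = 0 but mu > 0). Therefore mu is NOT absolutely continuous w.r.t. nu.

no


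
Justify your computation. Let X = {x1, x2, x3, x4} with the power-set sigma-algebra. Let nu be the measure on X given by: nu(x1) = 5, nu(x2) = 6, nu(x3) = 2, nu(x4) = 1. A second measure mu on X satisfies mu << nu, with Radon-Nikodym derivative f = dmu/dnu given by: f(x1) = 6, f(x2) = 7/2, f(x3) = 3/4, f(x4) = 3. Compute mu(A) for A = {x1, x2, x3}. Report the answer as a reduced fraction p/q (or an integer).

By the defining property of the Radon-Nikodym derivative, for every measurable set A,
  mu(A) = integral_A f dnu.
Since nu is a discrete measure concentrated on the atoms of X, the integral over A reduces to the sum
  mu(A) = sum_{x in A} f(x) * nu({x}).
Computing each term:
  x1: f(x1) * nu(x1) = 6 * 5 = 30.
  x2: f(x2) * nu(x2) = 7/2 * 6 = 21.
  x3: f(x3) * nu(x3) = 3/4 * 2 = 3/2.
Summing: mu(A) = 30 + 21 + 3/2 = 105/2.

105/2


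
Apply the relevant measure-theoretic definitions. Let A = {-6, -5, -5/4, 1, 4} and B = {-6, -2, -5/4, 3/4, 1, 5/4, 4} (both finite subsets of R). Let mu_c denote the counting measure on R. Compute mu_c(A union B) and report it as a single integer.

Counting measure on a finite set equals cardinality. By inclusion-exclusion, |A union B| = |A| + |B| - |A cap B|.
|A| = 5, |B| = 7, |A cap B| = 4.
So mu_c(A union B) = 5 + 7 - 4 = 8.

8


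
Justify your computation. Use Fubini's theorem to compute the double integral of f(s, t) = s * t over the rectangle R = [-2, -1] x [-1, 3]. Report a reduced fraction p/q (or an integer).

f(s, t) is a tensor product of a function of s and a function of t, and both factors are bounded continuous (hence Lebesgue integrable) on the rectangle, so Fubini's theorem applies:
  integral_R f d(m x m) = (integral_a1^b1 s ds) * (integral_a2^b2 t dt).
Inner integral in s: integral_{-2}^{-1} s ds = ((-1)^2 - (-2)^2)/2
  = -3/2.
Inner integral in t: integral_{-1}^{3} t dt = (3^2 - (-1)^2)/2
  = 4.
Product: (-3/2) * (4) = -6.

-6


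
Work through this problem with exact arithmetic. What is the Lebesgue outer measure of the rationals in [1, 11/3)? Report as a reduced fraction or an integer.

The set Q cap [1, 11/3) is countable (a subset of the countable set Q). Lebesgue outer measure of any countable set is 0: each singleton {q} has m*({q}) = 0, and by countable subadditivity m*(union_k {q_k}) <= sum_k m*({q_k}) = sum_k 0 = 0. The reverse inequality m*(E) >= 0 is automatic. So m*(Q cap [1, 11/3)) = 0.

0


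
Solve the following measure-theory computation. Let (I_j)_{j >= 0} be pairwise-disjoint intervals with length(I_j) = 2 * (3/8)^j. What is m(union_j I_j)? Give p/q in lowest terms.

By countable additivity of the Lebesgue measure on pairwise disjoint measurable sets,
  m(union_{j >= 0} I_j) = sum_{j >= 0} m(I_j) = sum_{j >= 0} a * r^j,
  with a = 2 and r = 3/8.
Since 0 < r = 3/8 < 1, the geometric series converges:
  sum_{j >= 0} a * r^j = a / (1 - r).
  = 2 / (1 - 3/8)
  = 2 / (5/8)
  = 16/5.

16/5


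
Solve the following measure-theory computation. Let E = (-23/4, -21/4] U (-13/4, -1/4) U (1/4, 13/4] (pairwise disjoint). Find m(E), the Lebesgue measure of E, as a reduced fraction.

For pairwise disjoint intervals, m(union_i I_i) = sum_i m(I_i),
and m is invariant under swapping open/closed endpoints (single points have measure 0).
So m(E) = sum_i (b_i - a_i).
  I_1 has length -21/4 - (-23/4) = 1/2.
  I_2 has length -1/4 - (-13/4) = 3.
  I_3 has length 13/4 - 1/4 = 3.
Summing:
  m(E) = 1/2 + 3 + 3 = 13/2.

13/2


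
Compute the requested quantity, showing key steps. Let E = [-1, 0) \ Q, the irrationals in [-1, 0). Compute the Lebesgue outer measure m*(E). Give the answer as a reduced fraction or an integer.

The interval I = [-1, 0) has m(I) = 0 - (-1) = 1 (endpoints are measure-zero, so open/closed/half-open agree). Write I = (I cap Q) u (I \ Q). The rationals in I are countable, so m*(I cap Q) = 0 (cover each rational by intervals whose total length is arbitrarily small). By countable subadditivity m*(I) <= m*(I cap Q) + m*(I \ Q), hence m*(I \ Q) >= m(I) = 1. The reverse inequality m*(I \ Q) <= m*(I) = 1 is trivial since (I \ Q) is a subset of I. Therefore m*(I \ Q) = 1.

1


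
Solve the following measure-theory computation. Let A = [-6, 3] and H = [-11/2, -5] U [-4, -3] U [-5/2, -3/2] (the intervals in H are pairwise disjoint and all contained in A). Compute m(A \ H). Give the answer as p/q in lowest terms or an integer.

The ambient interval has length m(A) = 3 - (-6) = 9.
Since the holes are disjoint and sit inside A, by finite additivity
  m(H) = sum_i (b_i - a_i), and m(A \ H) = m(A) - m(H).
Computing the hole measures:
  m(H_1) = -5 - (-11/2) = 1/2.
  m(H_2) = -3 - (-4) = 1.
  m(H_3) = -3/2 - (-5/2) = 1.
Summed: m(H) = 1/2 + 1 + 1 = 5/2.
So m(A \ H) = 9 - 5/2 = 13/2.

13/2


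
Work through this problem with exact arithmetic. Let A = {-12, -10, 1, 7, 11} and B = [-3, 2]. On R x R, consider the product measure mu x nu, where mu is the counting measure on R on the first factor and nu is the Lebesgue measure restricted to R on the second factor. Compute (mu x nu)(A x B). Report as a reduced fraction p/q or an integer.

For a measurable rectangle A x B, the product measure satisfies
  (mu x nu)(A x B) = mu(A) * nu(B).
  mu(A) = 5.
  nu(B) = 5.
  (mu x nu)(A x B) = 5 * 5 = 25.

25
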